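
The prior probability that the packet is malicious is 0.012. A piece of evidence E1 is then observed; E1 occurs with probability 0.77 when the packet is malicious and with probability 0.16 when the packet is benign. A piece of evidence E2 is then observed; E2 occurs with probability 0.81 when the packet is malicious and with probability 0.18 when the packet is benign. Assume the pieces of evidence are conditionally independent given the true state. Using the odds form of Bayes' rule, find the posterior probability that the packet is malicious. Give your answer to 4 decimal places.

Posterior probability ≈ 0.2083

Prior odds = 0.012/(1−0.012) = 0.012146.
Likelihood ratio for E1 = 0.77/0.16 = 4.8125.
Likelihood ratio for E2 = 0.81/0.18 = 4.5000.
Posterior odds = prior odds × LR₁ × LR₂ = 0.26303.
Posterior probability = odds/(1+odds) = 0.26303/1.2630 = 0.2083.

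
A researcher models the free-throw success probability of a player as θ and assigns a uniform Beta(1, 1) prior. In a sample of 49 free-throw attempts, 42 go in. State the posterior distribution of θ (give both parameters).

Observing 42 successes and 7 failures updates Beta(1, 1) by adding the success and failure counts to the two shape parameters: α = 1+42 = 43, β = 1+7 = 8.

Posterior: Beta(43, 8)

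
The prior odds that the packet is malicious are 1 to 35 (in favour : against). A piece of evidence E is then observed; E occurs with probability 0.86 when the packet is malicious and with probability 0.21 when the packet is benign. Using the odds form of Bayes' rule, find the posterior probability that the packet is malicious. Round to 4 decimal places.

Posterior probability ≈ 0.1048

Prior odds = 1/35 = 0.028571.
Likelihood ratio for E = 0.86/0.21 = 4.0952.
Posterior odds = prior odds × LR = 0.11701.
Posterior probability = odds/(1+odds) = 0.11701/1.1170 = 0.1048.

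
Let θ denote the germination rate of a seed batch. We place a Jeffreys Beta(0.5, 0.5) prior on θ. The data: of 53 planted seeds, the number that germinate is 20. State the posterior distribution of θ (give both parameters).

Observing 20 successes and 33 failures updates Beta(0.5, 0.5) by adding the success and failure counts to the two shape parameters: α = 0.5+20 = 20.5, β = 0.5+33 = 33.5.

Posterior: Beta(20.5, 33.5)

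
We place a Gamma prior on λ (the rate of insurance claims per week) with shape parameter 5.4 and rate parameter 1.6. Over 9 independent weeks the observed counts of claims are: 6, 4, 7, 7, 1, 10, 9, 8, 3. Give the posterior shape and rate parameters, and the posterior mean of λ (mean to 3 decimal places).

Posterior: Gamma(shape=60.4, rate=10.6); mean ≈ 5.698

Total count ∑xᵢ = 55 over n = 9 weeks.
Gamma is conjugate to the Poisson likelihood: posterior is Gamma(shape = 5.4+55 = 60.4, rate = 1.6+9 = 10.6).
E[λ | data] = 60.4/10.6 = 5.698.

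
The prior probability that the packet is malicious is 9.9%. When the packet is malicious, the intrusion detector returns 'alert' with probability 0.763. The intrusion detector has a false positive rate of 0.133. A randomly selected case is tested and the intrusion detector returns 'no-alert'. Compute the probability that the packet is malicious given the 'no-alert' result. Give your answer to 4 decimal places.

Write H for 'the packet is malicious'. Prior odds H:¬H = 0.099/0.901 = 0.10988. For the 'no-alert' outcome, the likelihood ratio is 0.237/0.867 = 0.27336.
Posterior odds = 0.10988 × 0.27336 = 0.030036, so P(H|E) = 0.030036/(1+0.030036) = 0.0292.

P(H | E) ≈ 0.0292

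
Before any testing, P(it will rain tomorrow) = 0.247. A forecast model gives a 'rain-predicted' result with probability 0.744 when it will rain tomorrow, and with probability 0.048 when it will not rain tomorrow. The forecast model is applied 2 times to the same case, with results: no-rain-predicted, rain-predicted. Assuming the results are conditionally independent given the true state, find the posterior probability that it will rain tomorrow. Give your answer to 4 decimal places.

With H the event that it will rain tomorrow, the joint likelihood of the observed sequence is P(data|H) = 0.256·0.744 = 0.19046 and P(data|¬H) = 0.952·0.048 = 0.045696.
Bayes: P(H|data) = 0.247·0.19046 / (0.247·0.19046 + 0.753·0.045696) = 0.047045/0.081454 = 0.5776.

Posterior P(H) ≈ 0.5776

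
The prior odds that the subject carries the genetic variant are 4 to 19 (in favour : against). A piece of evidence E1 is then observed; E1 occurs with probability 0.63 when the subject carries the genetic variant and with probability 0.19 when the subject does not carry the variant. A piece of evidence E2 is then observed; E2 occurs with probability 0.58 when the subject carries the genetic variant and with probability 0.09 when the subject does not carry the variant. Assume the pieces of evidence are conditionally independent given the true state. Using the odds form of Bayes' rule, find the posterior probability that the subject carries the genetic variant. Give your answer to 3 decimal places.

Prior odds = 4/19 = 0.21053. In log-odds, ln(0.21053) = -1.5581.
Add log likelihood ratios: ln(3.3158) + ln(6.4444) = 3.0619.
Posterior log-odds = 1.5038, so posterior odds = exp(1.5038) = 4.4986. Converting, P(H|E) = 4.4986/5.4986 = 0.818.

Posterior probability ≈ 0.818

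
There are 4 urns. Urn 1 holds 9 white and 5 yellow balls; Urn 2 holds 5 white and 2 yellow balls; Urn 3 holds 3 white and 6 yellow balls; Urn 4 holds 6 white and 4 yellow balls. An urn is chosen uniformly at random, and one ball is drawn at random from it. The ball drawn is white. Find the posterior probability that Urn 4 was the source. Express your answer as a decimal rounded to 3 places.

P(white|Urn 1) = 0.6429; P(white|Urn 2) = 0.7143; P(white|Urn 3) = 0.3333; P(white|Urn 4) = 0.6.
Prior × likelihood for each source: 0.25·0.6429=0.1607, 0.25·0.7143=0.1786, 0.25·0.3333=0.08333, 0.25·0.6=0.1500. Summing gives P(white) = 0.57262.
P(Urn 4 | white) = 0.1500 / 0.57262 = 0.262.

Posterior probability ≈ 0.262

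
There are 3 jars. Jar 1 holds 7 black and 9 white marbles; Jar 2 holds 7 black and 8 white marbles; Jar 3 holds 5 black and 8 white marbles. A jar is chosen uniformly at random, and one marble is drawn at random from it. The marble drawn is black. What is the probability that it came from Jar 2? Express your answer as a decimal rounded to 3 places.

Tabulate prior·likelihood by source: [1] prior 0.333333, lik 0.4375, product 0.1458; [2] prior 0.333333, lik 0.4667, product 0.1556; [3] prior 0.333333, lik 0.3846, product 0.1282.
Normalizing constant = 0.42959; the posterior for Jar 2 is its product over the sum, 0.1556/0.42959 = 0.362.

Posterior probability ≈ 0.362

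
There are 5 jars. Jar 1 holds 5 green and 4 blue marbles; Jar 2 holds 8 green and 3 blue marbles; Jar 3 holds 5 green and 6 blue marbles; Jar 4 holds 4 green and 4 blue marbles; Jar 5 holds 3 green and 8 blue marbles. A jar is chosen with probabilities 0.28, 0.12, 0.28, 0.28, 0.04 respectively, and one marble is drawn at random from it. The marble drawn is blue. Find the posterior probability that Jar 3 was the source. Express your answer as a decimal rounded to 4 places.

Tabulate prior·likelihood by source: [1] prior 0.28, lik 0.4444, product 0.1244; [2] prior 0.12, lik 0.2727, product 0.03273; [3] prior 0.28, lik 0.5455, product 0.1527; [4] prior 0.28, lik 0.5, product 0.1400; [5] prior 0.04, lik 0.7273, product 0.02909.
Normalizing constant = 0.47899; the posterior for Jar 3 is its product over the sum, 0.1527/0.47899 = 0.3189.

Posterior probability ≈ 0.3189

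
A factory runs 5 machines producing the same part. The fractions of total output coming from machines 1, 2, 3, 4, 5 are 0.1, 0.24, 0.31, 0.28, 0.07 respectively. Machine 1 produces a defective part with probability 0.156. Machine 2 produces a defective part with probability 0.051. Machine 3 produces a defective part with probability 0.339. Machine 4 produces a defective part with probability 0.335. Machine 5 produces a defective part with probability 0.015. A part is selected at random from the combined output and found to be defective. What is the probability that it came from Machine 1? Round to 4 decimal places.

P(defective|M1) = 0.156; P(defective|M2) = 0.051; P(defective|M3) = 0.339; P(defective|M4) = 0.335; P(defective|M5) = 0.015.
Prior × likelihood for each source: 0.1·0.156=0.01560, 0.24·0.051=0.01224, 0.31·0.339=0.1051, 0.28·0.335=0.09380, 0.07·0.015=0.001050. Summing gives P(defective) = 0.22778.
P(Machine 1 | defective) = 0.01560 / 0.22778 = 0.0685.

Posterior probability ≈ 0.0685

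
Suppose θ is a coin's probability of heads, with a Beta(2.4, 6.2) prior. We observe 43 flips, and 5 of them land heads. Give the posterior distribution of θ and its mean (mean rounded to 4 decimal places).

Observing 5 successes and 38 failures updates Beta(2.4, 6.2) by adding the success and failure counts to the two shape parameters: α = 2.4+5 = 7.4, β = 6.2+38 = 44.2.
Posterior mean = α/(α+β) = 7.4/51.6 = 0.1434.

Posterior: Beta(7.4, 44.2); mean ≈ 0.1434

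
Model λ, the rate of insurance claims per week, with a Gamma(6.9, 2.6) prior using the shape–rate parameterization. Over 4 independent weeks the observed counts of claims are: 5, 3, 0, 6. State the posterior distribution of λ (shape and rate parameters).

Posterior: Gamma(shape=20.9, rate=6.6)

Total count ∑xᵢ = 14 over n = 4 weeks.
Gamma is conjugate to the Poisson likelihood: posterior is Gamma(shape = 6.9+14 = 20.9, rate = 2.6+4 = 6.6).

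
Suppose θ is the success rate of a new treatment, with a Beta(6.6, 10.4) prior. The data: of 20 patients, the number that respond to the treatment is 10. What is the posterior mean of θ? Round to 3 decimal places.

Posterior mean ≈ 0.449

Observing 10 successes and 10 failures updates Beta(6.6, 10.4) by adding the success and failure counts to the two shape parameters: α = 6.6+10 = 16.6, β = 10.4+10 = 20.4.
E[θ | data] = 16.6/(16.6+20.4) = 0.449.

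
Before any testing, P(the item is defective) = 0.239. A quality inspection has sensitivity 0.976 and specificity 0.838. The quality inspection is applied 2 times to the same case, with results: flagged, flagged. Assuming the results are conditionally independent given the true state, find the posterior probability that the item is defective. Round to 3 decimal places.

With H the event that the item is defective, the joint likelihood of the observed sequence is P(data|H) = 0.976·0.976 = 0.95258 and P(data|¬H) = 0.162·0.162 = 0.026244.
Bayes: P(H|data) = 0.239·0.95258 / (0.239·0.95258 + 0.761·0.026244) = 0.22767/0.24764 = 0.9194.

Posterior P(H) ≈ 0.919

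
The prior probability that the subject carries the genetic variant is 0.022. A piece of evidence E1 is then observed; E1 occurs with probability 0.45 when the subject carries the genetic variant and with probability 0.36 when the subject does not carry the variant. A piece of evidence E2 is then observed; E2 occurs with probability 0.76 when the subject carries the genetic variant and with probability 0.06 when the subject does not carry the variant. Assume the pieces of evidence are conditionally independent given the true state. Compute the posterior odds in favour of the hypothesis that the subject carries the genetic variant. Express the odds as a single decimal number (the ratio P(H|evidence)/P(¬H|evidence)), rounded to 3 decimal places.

Posterior odds ≈ 0.356

Prior odds = 0.022/(1−0.022) = 0.022495. In log-odds, ln(0.022495) = -3.7945.
Add log likelihood ratios: ln(1.2500) + ln(12.667) = 2.7621.
Posterior log-odds = -1.0323, so posterior odds = exp(-1.0323) = 0.35617.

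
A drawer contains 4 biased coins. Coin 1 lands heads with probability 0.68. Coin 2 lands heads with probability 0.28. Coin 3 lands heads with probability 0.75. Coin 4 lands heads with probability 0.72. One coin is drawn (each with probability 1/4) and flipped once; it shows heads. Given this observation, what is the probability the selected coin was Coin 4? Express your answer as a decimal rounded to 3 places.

Posterior probability ≈ 0.296

Tabulate prior·likelihood by source: [1] prior 0.25, lik 0.68, product 0.1700; [2] prior 0.25, lik 0.28, product 0.07000; [3] prior 0.25, lik 0.75, product 0.1875; [4] prior 0.25, lik 0.72, product 0.1800.
Normalizing constant = 0.60750; the posterior for Coin 4 is its product over the sum, 0.1800/0.60750 = 0.296.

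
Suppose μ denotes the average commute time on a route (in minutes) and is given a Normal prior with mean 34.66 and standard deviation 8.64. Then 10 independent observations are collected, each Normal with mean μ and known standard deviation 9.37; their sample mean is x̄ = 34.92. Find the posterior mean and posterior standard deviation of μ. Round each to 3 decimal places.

Posterior mean ≈ 34.893; posterior SD ≈ 2.803

Prior precision 1/τ₀² = 1/8.64² = 0.0133959; data precision n/σ² = 10/9.37² = 0.113899.
Posterior precision = 0.0133959 + 0.113899 = 0.127295, giving posterior SD = 1/√0.127295 = 2.803.
Posterior mean = (0.0133959·34.66 + 0.113899·34.92) / 0.127295 = 34.893.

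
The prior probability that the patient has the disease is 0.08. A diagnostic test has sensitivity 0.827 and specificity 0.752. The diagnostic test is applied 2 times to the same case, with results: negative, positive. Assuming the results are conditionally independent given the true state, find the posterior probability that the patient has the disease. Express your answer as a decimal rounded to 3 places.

Posterior P(H) ≈ 0.063

Let H be the event that the patient has the disease; start with P(H) = 0.08. P('positive'|H) = 0.827, P('positive'|¬H) = 0.248.
Update on result 1 ('negative'): P(H) ← 0.173·0.0800 / (0.173·0.0800 + 0.752·0.9200) = 0.013840/0.70568 = 0.0196.
Update on result 2 ('positive'): P(H) ← 0.827·0.0196 / (0.827·0.0196 + 0.248·0.9804) = 0.016219/0.25936 = 0.0625.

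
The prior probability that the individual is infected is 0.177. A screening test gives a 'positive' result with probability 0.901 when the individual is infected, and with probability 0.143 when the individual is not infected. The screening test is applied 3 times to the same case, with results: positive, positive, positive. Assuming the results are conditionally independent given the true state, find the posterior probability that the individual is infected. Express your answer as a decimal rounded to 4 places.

Posterior P(H) ≈ 0.9818

With H the event that the individual is infected, the joint likelihood of the observed sequence is P(data|H) = 0.901·0.901·0.901 = 0.73143 and P(data|¬H) = 0.143·0.143·0.143 = 0.0029242.
Bayes: P(H|data) = 0.177·0.73143 / (0.177·0.73143 + 0.823·0.0029242) = 0.12946/0.13187 = 0.9818.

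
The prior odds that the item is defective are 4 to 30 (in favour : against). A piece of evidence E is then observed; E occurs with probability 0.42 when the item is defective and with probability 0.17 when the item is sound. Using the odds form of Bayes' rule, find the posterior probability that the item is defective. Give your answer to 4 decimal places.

Posterior probability ≈ 0.2478

Prior odds = 4/30 = 0.13333. In log-odds, ln(0.13333) = -2.0149.
Add log likelihood ratio: ln(2.4706) = 0.90446.
Posterior log-odds = -1.1104, so posterior odds = exp(-1.1104) = 0.32941. Converting, P(H|E) = 0.32941/1.3294 = 0.2478.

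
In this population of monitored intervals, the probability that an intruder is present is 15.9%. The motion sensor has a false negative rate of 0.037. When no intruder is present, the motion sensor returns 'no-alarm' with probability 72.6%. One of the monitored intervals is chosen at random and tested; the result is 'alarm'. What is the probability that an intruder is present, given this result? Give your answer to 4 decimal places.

P(H | E) ≈ 0.3992

Write H for 'an intruder is present'. Prior odds H:¬H = 0.159/0.841 = 0.18906. For the 'alarm' outcome, the likelihood ratio is 0.963/0.274 = 3.5146.
Posterior odds = 0.18906 × 3.5146 = 0.66447, so P(H|E) = 0.66447/(1+0.66447) = 0.3992.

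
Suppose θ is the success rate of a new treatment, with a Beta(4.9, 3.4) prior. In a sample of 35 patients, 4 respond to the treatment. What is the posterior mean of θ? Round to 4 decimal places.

Posterior mean ≈ 0.2055

Observing 4 successes and 31 failures updates Beta(4.9, 3.4) by adding the success and failure counts to the two shape parameters: α = 4.9+4 = 8.9, β = 3.4+31 = 34.4.
Posterior mean = α/(α+β) = 8.9/43.3 = 0.2055.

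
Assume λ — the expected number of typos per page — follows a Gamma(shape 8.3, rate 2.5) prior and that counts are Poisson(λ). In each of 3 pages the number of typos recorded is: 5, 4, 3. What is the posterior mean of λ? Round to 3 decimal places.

Posterior mean ≈ 3.691

Total count ∑xᵢ = 12 over n = 3 pages.
Gamma is conjugate to the Poisson likelihood: posterior is Gamma(shape = 8.3+12 = 20.3, rate = 2.5+3 = 5.5).
E[λ | data] = 20.3/5.5 = 3.691.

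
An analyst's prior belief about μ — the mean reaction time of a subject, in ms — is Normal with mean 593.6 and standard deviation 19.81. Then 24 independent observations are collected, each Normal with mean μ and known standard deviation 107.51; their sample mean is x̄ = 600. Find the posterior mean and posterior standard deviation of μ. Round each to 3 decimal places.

Posterior mean ≈ 596.474; posterior SD ≈ 14.705

Prior precision 1/τ₀² = 1/19.81² = 0.00254819; data precision n/σ² = 24/107.51² = 0.00207641.
Posterior precision = 0.00254819 + 0.00207641 = 0.00462460, giving posterior SD = 1/√0.00462460 = 14.705.
Posterior mean = (0.00254819·593.6 + 0.00207641·600) / 0.00462460 = 596.474.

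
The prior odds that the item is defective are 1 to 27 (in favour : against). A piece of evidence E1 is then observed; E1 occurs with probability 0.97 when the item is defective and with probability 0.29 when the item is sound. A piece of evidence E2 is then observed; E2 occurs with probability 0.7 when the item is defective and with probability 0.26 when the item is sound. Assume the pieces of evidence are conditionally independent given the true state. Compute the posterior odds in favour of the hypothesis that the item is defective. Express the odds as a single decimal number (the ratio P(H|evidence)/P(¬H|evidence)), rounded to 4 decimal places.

Prior odds = 1/27 = 0.037037. In log-odds, ln(0.037037) = -3.2958.
Add log likelihood ratios: ln(3.3448) + ln(2.6923) = 2.1978.
Posterior log-odds = -1.0980, so posterior odds = exp(-1.0980) = 0.33353.

Posterior odds ≈ 0.3335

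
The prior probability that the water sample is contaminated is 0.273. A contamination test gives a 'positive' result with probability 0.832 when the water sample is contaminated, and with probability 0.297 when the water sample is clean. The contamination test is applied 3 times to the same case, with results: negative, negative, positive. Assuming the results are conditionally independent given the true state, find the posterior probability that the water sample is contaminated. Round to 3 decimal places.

Posterior P(H) ≈ 0.057

Let H be the event that the water sample is contaminated; start with P(H) = 0.273. P('positive'|H) = 0.832, P('positive'|¬H) = 0.297.
Update on result 1 ('negative'): P(H) ← 0.168·0.2730 / (0.168·0.2730 + 0.703·0.7270) = 0.045864/0.55695 = 0.0823.
Update on result 2 ('negative'): P(H) ← 0.168·0.0823 / (0.168·0.0823 + 0.703·0.9177) = 0.013835/0.65894 = 0.0210.
Update on result 3 ('positive'): P(H) ← 0.832·0.0210 / (0.832·0.0210 + 0.297·0.9790) = 0.017468/0.30823 = 0.0567.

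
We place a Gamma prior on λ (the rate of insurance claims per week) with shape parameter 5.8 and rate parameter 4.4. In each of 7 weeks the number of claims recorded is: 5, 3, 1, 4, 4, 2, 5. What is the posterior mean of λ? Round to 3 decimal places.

Posterior mean ≈ 2.614

The Poisson likelihood adds the total count to the shape and the number of exposure periods to the rate. Here ∑xᵢ = 24 and n = 7, so shape 5.8→29.8 and rate 4.4→11.4.
Posterior mean = shape/rate = 29.8/11.4 = 2.614.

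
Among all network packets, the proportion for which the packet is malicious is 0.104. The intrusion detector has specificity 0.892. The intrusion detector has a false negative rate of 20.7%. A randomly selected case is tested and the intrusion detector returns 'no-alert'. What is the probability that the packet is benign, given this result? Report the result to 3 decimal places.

P(¬H | E) ≈ 0.974

Write H for 'the packet is malicious'. Prior odds H:¬H = 0.104/0.896 = 0.11607. For the 'no-alert' outcome, the likelihood ratio is 0.207/0.892 = 0.23206.
Posterior odds = 0.11607 × 0.23206 = 0.026936, so P(H|E) = 0.026936/(1+0.026936) = 0.026. Then P(¬H|E) = 1 − 0.026 = 0.974.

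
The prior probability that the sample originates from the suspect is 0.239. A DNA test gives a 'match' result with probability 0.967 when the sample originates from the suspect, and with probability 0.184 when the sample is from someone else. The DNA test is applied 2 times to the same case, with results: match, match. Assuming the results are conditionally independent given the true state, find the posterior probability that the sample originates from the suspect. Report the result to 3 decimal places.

With H the event that the sample originates from the suspect, the joint likelihood of the observed sequence is P(data|H) = 0.967·0.967 = 0.93509 and P(data|¬H) = 0.184·0.184 = 0.033856.
Bayes: P(H|data) = 0.239·0.93509 / (0.239·0.93509 + 0.761·0.033856) = 0.22349/0.24925 = 0.8966.

Posterior P(H) ≈ 0.897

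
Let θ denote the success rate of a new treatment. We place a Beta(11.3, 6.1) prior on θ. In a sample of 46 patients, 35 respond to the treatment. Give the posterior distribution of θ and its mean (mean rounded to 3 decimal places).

The binomial likelihood is conjugate to the Beta prior: with 35 successes and 11 failures, the posterior is Beta(11.3+35, 6.1+11) = Beta(46.3, 17.1).
Posterior mean = α/(α+β) = 46.3/63.4 = 0.730.

Posterior: Beta(46.3, 17.1); mean ≈ 0.730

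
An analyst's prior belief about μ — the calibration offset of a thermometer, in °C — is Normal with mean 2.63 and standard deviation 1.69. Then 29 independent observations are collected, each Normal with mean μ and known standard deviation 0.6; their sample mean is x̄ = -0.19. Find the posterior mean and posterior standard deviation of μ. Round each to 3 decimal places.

Posterior mean ≈ -0.178; posterior SD ≈ 0.111

With known σ, the Normal prior is conjugate. Weight on the data is w = (n/σ²)/(n/σ² + 1/τ₀²) = 80.5556/(80.5556+0.350128) = 0.99567.
Posterior mean = w·x̄ + (1−w)·μ₀ = 0.99567·-0.19 + 0.0043276·2.63 = -0.178. Posterior variance = 1/(80.5556+0.350128) = 0.0123601, so SD = 0.111.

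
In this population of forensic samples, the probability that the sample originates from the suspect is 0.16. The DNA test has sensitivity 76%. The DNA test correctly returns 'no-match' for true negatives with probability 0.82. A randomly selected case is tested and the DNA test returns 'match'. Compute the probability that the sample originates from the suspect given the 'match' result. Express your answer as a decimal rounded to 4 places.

Let H be the event that the sample originates from the suspect. P(H) = 0.16, so P(¬H) = 0.84. With E the 'match' result, P(E|H) = 0.76 and P(E|¬H) = 0.18.
P(E) = 0.76·0.16 + 0.18·0.84 = 0.12160 + 0.15120 = 0.27280.
By Bayes' theorem, P(H|E) = 0.12160 / 0.27280 = 0.4457.

P(H | E) ≈ 0.4457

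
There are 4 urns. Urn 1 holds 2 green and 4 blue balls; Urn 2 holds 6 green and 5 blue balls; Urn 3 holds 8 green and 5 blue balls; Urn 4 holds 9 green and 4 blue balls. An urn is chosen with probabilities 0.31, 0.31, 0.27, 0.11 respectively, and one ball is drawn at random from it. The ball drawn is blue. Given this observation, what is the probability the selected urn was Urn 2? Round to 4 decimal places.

Posterior probability ≈ 0.2904

Tabulate prior·likelihood by source: [1] prior 0.31, lik 0.6667, product 0.2067; [2] prior 0.31, lik 0.4545, product 0.1409; [3] prior 0.27, lik 0.3846, product 0.1038; [4] prior 0.11, lik 0.3077, product 0.03385.
Normalizing constant = 0.48527; the posterior for Urn 2 is its product over the sum, 0.1409/0.48527 = 0.2904.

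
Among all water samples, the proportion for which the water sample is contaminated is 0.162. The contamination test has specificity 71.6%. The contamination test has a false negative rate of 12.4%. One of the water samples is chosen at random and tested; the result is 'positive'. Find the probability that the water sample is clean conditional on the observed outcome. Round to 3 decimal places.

P(¬H | E) ≈ 0.626

Let H be the event that the water sample is contaminated. P(H) = 0.162, so P(¬H) = 0.838. With E the 'positive' result, P(E|H) = 0.876 and P(E|¬H) = 0.284.
P(E) = 0.876·0.162 + 0.284·0.838 = 0.14191 + 0.23799 = 0.37990.
By Bayes' theorem, P(H|E) = 0.14191 / 0.37990 = 0.374. Hence P(¬H|E) = 1 − 0.374 = 0.626.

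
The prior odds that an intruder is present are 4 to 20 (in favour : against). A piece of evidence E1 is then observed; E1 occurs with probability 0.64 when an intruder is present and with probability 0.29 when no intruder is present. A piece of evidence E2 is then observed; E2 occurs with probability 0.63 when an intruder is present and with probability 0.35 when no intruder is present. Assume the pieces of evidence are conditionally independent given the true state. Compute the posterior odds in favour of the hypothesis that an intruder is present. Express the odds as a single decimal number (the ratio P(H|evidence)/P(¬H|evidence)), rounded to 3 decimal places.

Prior odds = 4/20 = 0.20000. In log-odds, ln(0.20000) = -1.6094.
Add log likelihood ratios: ln(2.2069) + ln(1.8000) = 1.3794.
Posterior log-odds = -0.23006, so posterior odds = exp(-0.23006) = 0.79448.

Posterior odds ≈ 0.794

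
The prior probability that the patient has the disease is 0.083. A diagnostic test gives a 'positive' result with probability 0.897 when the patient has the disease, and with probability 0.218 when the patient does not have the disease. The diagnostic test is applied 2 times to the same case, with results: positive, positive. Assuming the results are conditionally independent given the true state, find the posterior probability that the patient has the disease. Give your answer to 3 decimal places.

Posterior P(H) ≈ 0.605

With H the event that the patient has the disease, the joint likelihood of the observed sequence is P(data|H) = 0.897·0.897 = 0.80461 and P(data|¬H) = 0.218·0.218 = 0.047524.
Bayes: P(H|data) = 0.083·0.80461 / (0.083·0.80461 + 0.917·0.047524) = 0.066783/0.11036 = 0.6051.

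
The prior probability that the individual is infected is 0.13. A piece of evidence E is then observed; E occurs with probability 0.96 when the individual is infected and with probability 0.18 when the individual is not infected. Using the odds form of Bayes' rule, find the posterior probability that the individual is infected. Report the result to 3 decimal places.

Prior odds = 0.13/(1−0.13) = 0.14943.
Likelihood ratio for E = 0.96/0.18 = 5.3333.
Posterior odds = prior odds × LR = 0.79693.
Posterior probability = odds/(1+odds) = 0.79693/1.7969 = 0.443.

Posterior probability ≈ 0.443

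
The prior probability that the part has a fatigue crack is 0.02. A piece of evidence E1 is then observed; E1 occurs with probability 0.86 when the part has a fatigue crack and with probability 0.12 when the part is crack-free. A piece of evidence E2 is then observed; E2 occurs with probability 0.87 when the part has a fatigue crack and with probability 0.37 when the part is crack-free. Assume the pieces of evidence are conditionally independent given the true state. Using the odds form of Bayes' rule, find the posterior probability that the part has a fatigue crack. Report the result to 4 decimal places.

Prior odds = 0.02/(1−0.02) = 0.020408.
Likelihood ratio for E1 = 0.86/0.12 = 7.1667.
Likelihood ratio for E2 = 0.87/0.37 = 2.3514.
Posterior odds = prior odds × LR₁ × LR₂ = 0.34391.
Posterior probability = odds/(1+odds) = 0.34391/1.3439 = 0.2559.

Posterior probability ≈ 0.2559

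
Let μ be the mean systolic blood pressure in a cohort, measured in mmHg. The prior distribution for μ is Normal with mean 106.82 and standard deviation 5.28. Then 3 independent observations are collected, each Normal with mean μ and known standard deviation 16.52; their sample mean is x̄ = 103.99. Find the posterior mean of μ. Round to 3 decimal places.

With known σ, the Normal prior is conjugate. Weight on the data is w = (n/σ²)/(n/σ² + 1/τ₀²) = 0.0109926/(0.0109926+0.0358701) = 0.23457.
Posterior mean = w·x̄ + (1−w)·μ₀ = 0.23457·103.99 + 0.76543·106.82 = 106.156.

Posterior mean ≈ 106.156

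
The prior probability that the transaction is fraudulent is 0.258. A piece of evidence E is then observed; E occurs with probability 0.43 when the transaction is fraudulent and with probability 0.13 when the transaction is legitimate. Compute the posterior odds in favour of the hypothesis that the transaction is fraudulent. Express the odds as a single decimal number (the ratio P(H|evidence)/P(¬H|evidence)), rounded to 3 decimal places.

Prior odds = 0.258/(1−0.258) = 0.34771.
Likelihood ratio for E = 0.43/0.13 = 3.3077.
Posterior odds = prior odds × LR = 1.1501.

Posterior odds ≈ 1.150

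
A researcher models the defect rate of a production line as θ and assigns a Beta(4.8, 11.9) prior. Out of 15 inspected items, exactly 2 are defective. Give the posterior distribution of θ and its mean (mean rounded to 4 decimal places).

Posterior: Beta(6.8, 24.9); mean ≈ 0.2145

Observing 2 successes and 13 failures updates Beta(4.8, 11.9) by adding the success and failure counts to the two shape parameters: α = 4.8+2 = 6.8, β = 11.9+13 = 24.9.
E[θ | data] = 6.8/(6.8+24.9) = 0.2145.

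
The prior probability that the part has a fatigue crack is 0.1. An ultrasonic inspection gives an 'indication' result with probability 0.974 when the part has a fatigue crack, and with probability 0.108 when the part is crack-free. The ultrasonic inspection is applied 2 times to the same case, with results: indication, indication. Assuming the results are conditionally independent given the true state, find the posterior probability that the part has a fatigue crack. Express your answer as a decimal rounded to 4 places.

With H the event that the part has a fatigue crack, the joint likelihood of the observed sequence is P(data|H) = 0.974·0.974 = 0.94868 and P(data|¬H) = 0.108·0.108 = 0.011664.
Bayes: P(H|data) = 0.1·0.94868 / (0.1·0.94868 + 0.9·0.011664) = 0.094868/0.10537 = 0.9004.

Posterior P(H) ≈ 0.9004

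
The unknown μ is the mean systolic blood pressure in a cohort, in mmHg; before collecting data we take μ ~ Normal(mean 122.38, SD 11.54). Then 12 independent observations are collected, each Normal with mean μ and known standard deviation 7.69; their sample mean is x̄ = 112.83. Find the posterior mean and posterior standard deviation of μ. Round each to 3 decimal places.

With known σ, the Normal prior is conjugate. Weight on the data is w = (n/σ²)/(n/σ² + 1/τ₀²) = 0.202922/(0.202922+0.00750911) = 0.96432.
Posterior mean = w·x̄ + (1−w)·μ₀ = 0.96432·112.83 + 0.035684·122.38 = 113.171. Posterior variance = 1/(0.202922+0.00750911) = 4.75216, so SD = 2.180.

Posterior mean ≈ 113.171; posterior SD ≈ 2.180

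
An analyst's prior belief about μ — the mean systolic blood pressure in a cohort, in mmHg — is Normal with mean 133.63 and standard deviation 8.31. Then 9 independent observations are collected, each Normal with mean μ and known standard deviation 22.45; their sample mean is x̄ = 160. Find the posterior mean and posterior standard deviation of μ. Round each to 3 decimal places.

Posterior mean ≈ 148.192; posterior SD ≈ 5.561

Prior precision 1/τ₀² = 1/8.31² = 0.0144810; data precision n/σ² = 9/22.45² = 0.0178571.
Posterior precision = 0.0144810 + 0.0178571 = 0.0323380, giving posterior SD = 1/√0.0323380 = 5.561.
Posterior mean = (0.0144810·133.63 + 0.0178571·160) / 0.0323380 = 148.192.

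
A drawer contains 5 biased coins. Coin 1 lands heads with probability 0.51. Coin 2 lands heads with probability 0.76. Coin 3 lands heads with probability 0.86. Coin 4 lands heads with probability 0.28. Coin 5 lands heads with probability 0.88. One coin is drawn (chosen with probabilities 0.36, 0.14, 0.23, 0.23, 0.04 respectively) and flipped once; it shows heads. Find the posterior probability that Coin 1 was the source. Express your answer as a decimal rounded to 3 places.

Tabulate prior·likelihood by source: [1] prior 0.36, lik 0.51, product 0.1836; [2] prior 0.14, lik 0.76, product 0.1064; [3] prior 0.23, lik 0.86, product 0.1978; [4] prior 0.23, lik 0.28, product 0.06440; [5] prior 0.04, lik 0.88, product 0.03520.
Normalizing constant = 0.58740; the posterior for Coin 1 is its product over the sum, 0.1836/0.58740 = 0.313.

Posterior probability ≈ 0.313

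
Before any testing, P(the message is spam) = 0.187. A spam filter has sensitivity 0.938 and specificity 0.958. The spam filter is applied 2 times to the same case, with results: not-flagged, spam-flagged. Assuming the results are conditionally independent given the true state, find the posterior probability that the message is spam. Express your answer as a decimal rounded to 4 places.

With H the event that the message is spam, the joint likelihood of the observed sequence is P(data|H) = 0.062·0.938 = 0.058156 and P(data|¬H) = 0.958·0.042 = 0.040236.
Bayes: P(H|data) = 0.187·0.058156 / (0.187·0.058156 + 0.813·0.040236) = 0.010875/0.043587 = 0.2495.

Posterior P(H) ≈ 0.2495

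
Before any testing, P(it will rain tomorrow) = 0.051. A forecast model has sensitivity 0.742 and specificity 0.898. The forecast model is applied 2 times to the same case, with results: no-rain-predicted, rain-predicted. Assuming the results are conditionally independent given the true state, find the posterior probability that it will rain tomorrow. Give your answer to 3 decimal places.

Posterior P(H) ≈ 0.101

With H the event that it will rain tomorrow, the joint likelihood of the observed sequence is P(data|H) = 0.258·0.742 = 0.19144 and P(data|¬H) = 0.898·0.102 = 0.091596.
Bayes: P(H|data) = 0.051·0.19144 / (0.051·0.19144 + 0.949·0.091596) = 0.0097632/0.096688 = 0.1010.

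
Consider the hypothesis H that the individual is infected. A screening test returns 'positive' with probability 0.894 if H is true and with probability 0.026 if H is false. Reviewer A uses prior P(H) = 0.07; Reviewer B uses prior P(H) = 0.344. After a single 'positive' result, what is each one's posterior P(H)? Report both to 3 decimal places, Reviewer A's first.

Reviewer A: 0.721; Reviewer B: 0.947

P('+'|H) = 0.894, P('+'|¬H) = 0.026.
Reviewer A: numerator 0.894·0.07 = 0.062580; evidence = 0.062580+0.026·0.93 = 0.086760; posterior = 0.721.
Reviewer B: numerator 0.894·0.344 = 0.30754; evidence = 0.30754+0.026·0.656 = 0.32459; posterior = 0.947.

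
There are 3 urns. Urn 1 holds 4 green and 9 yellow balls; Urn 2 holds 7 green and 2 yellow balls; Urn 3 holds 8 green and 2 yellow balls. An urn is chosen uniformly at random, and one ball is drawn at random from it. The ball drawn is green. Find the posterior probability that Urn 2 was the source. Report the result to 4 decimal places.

Posterior probability ≈ 0.4125

P(green|Urn 1) = 0.3077; P(green|Urn 2) = 0.7778; P(green|Urn 3) = 0.8.
Prior × likelihood for each source: 0.333333·0.3077=0.1026, 0.333333·0.7778=0.2593, 0.333333·0.8=0.2667. Summing gives P(green) = 0.62849.
P(Urn 2 | green) = 0.2593 / 0.62849 = 0.4125.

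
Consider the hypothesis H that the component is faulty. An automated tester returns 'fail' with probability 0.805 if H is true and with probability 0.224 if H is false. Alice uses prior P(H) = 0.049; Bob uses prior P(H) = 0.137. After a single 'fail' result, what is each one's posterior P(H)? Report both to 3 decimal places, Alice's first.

Alice: 0.156; Bob: 0.363

The likelihood ratio for a 'fail' result is 0.805/0.224 = 3.5938.
Alice: prior odds 0.049/0.951 = 0.051525; posterior odds 0.18517; posterior probability 0.156.
Bob: prior odds 0.137/0.863 = 0.15875; posterior odds 0.57050; posterior probability 0.363.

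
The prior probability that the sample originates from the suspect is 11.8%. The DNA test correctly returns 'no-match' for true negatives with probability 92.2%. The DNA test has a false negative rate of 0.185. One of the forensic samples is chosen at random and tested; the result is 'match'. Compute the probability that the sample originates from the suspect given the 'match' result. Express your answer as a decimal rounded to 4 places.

P(H | E) ≈ 0.5830

Write H for 'the sample originates from the suspect'. Prior odds H:¬H = 0.118/0.882 = 0.13379. For the 'match' outcome, the likelihood ratio is 0.815/0.078 = 10.449.
Posterior odds = 0.13379 × 10.449 = 1.3979, so P(H|E) = 1.3979/(1+1.3979) = 0.5830.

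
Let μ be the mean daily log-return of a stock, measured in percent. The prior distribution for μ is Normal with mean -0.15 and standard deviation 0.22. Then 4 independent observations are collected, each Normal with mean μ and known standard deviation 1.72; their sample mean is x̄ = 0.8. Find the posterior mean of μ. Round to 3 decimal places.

Posterior mean ≈ -0.092

Prior precision 1/τ₀² = 1/0.22² = 20.6612; data precision n/σ² = 4/1.72² = 1.35208.
Posterior precision = 20.6612 + 1.35208 = 22.0132.
Posterior mean = (20.6612·-0.15 + 1.35208·0.8) / 22.0132 = -0.092.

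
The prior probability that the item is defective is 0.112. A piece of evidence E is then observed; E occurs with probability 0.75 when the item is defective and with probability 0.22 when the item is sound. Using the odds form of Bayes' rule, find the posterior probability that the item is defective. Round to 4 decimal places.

Prior odds = 0.112/(1−0.112) = 0.12613. In log-odds, ln(0.12613) = -2.0705.
Add log likelihood ratio: ln(3.4091) = 1.2264.
Posterior log-odds = -0.84403, so posterior odds = exp(-0.84403) = 0.42998. Converting, P(H|E) = 0.42998/1.4300 = 0.3007.

Posterior probability ≈ 0.3007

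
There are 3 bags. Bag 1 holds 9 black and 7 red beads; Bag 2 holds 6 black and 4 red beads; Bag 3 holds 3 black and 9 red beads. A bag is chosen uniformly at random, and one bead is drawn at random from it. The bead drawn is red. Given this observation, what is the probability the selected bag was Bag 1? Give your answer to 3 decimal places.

Tabulate prior·likelihood by source: [1] prior 0.333333, lik 0.4375, product 0.1458; [2] prior 0.333333, lik 0.4, product 0.1333; [3] prior 0.333333, lik 0.75, product 0.2500.
Normalizing constant = 0.52917; the posterior for Bag 1 is its product over the sum, 0.1458/0.52917 = 0.276.

Posterior probability ≈ 0.276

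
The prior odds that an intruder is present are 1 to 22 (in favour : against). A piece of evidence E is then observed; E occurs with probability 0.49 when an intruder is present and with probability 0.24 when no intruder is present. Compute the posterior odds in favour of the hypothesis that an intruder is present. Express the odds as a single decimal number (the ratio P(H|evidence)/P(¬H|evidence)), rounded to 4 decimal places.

Posterior odds ≈ 0.0928

Prior odds = 1/22 = 0.045455. In log-odds, ln(0.045455) = -3.0910.
Add log likelihood ratio: ln(2.0417) = 0.71377.
Posterior log-odds = -2.3773, so posterior odds = exp(-2.3773) = 0.092803.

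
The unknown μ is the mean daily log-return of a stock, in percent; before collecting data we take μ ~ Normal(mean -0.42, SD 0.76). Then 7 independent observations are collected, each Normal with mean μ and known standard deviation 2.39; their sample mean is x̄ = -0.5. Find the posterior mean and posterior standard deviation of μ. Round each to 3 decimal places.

Prior precision 1/τ₀² = 1/0.76² = 1.73130; data precision n/σ² = 7/2.39² = 1.22547.
Posterior precision = 1.73130 + 1.22547 = 2.95677, giving posterior SD = 1/√2.95677 = 0.582.
Posterior mean = (1.73130·-0.42 + 1.22547·-0.5) / 2.95677 = -0.453.

Posterior mean ≈ -0.453; posterior SD ≈ 0.582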